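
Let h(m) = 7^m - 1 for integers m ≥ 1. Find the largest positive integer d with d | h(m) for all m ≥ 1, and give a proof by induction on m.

Computing the first values: h(1) = 6 and h(2) = 48; gcd(6, 48) = 6, so d ≤ 6.
We prove 6 | 7^m - 1 for all m ≥ 1 by induction on m.
Base step (m = 1): h(1) = 6 = 6·(1), so 6 | h(1).
For the inductive step, assume it holds for an arbitrary k ≥ 1, i.e. 6 | h(k). Then
7^{k+1} − 1^{k+1} = 7·7^k − 1·1^k = 7·(7^k − 1^k) + (6)·1^k. The first term is divisible by 6 by the inductive hypothesis, and the second term (6)·1^k is divisible by 6 since 6 | 6. Hence 6 | h(k+1).
This completes the induction.
Therefore the largest such d is 6.

d = 6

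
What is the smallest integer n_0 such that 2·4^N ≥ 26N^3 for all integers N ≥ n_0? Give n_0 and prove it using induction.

n_0 = 6

At N = 5: 2048 < 3250, so the inequality fails and n_0 ≥ 6. We prove 2·4^N ≥ 26N^3 for all N ≥ 6.
Base case (N = 6): 2·4^N = 8192 and 26N^3 = 5616, so 8192 ≥ 5616.
Inductive step: suppose the statement holds for some m ≥ 6, so 2·4^m ≥ 26m^3.
Then 2·4^(m + 1) = 4·(2·4^m) ≥ 4·(26m^3).
Also, for m ≥ 6 we have 4·(26m^3) ≥ 26(m+1)^3, since 4 ≥ (1 + 1/m)^3 for all m ≥ 6.
Combining, 2·4^(m + 1) ≥ 26(m+1)^3.
Hence, by induction on N, the claim holds for every N ≥ 6.
Hence the smallest such n_0 is 6.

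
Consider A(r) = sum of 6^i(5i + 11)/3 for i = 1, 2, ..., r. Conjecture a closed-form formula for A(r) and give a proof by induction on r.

We claim A(r) = 2·6^r(r + 2) - 4 for all r ≥ 1.
When r = 1: A(1) = 32, and the closed form gives 32. They agree.
Inductive step: assume the claim holds for r = i, so A(i) = 2·6^i(i + 2) - 4.
Then A(i+1) = A(i) + (6^i(10i + 32)) = (2·6^i(i + 2) - 4) + (6^i(10i + 32)).
Simplifying, A(i+1) = 12·6^i·i + 36·6^i - 4 = 2·6^(i+1)((i+1) + 2) - 4,
which is the closed form with r = i+1.
Hence, by induction on r, the claim holds for every r ≥ 1.

A(r) = 2·6^r(r + 2) - 4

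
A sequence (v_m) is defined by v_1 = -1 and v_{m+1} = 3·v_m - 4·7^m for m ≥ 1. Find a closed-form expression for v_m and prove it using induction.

v_m = 2·3^m - 7^m

Computing the first terms: v_1 = -1, v_2 = -31, v_3 = -289. This suggests v_m = 2·3^m - 7^m.
For the base case m = 1: the formula gives -1 = -1 = v_1.
Suppose the result is true for m = r, so v_r = 2·3^r - 7^r.
Then v_{r+1} = 3·v_r - 4·7^r = 3·(2·3^r - 7^r) - 4·7^r = 2·3^(r + 1) - 7^(r + 1),
which is the claimed formula at m = r+1.
This completes the induction.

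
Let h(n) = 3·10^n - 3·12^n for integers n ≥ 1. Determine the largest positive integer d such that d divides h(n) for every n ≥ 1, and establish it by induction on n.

Computing the first values: h(1) = -6 and h(2) = -132; gcd(-6, -132) = 6, so d ≤ 6.
We prove 6 | 3·10^n - 3·12^n for all n ≥ 1 by induction on n.
Base case (n = 1): h(1) = -6 = 6·(-1), so 6 | h(1).
For the inductive step, assume it holds for an arbitrary j ≥ 1, i.e. 6 | h(j). Then
h(j+1) − 12·h(j) = (3·10^(j+1) - 3·12^(j+1)) − 12·(3·10^j - 3·12^j) = (3)·10^j·(10 − 12) = (-6)·10^j. Since 6 | h(j) by the inductive hypothesis, 6 | 12·h(j); and 6 | -6 since -6 = 6·-1. Therefore 6 | h(j+1).
By the principle of mathematical induction, the result holds for all n ≥ 1.
Therefore the largest such d is 6.

d = 6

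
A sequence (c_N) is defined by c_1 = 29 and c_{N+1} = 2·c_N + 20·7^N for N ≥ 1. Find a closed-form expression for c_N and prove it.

Computing the first terms: c_1 = 29, c_2 = 198, c_3 = 1376. This suggests c_N = 2^(N - 1) + 4·7^N.
For the base case N = 1: the formula gives 29 = 29 = c_1.
Inductive step: assume the claim holds for N = j, so c_j = 2^(j - 1) + 4·7^j.
Then c_{j+1} = 2·c_j + 20·7^j = 2·(2^(j - 1) + 4·7^j) + 20·7^j = 2^j + 4·7^(j + 1) = 2^((j+1) - 1) + 4·7^(j+1),
which is the claimed formula at N = j+1.
By induction, the statement is established for all N ≥ 1.

c_N = 2^(N - 1) + 4·7^N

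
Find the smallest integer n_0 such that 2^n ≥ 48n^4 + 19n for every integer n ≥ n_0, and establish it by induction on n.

n_0 = 24

At n = 23: 8388608 < 13432805, so the inequality fails and n_0 ≥ 24. We prove 2^n ≥ 48n^4 + 19n for all n ≥ 24.
Base case (n = 24): 2^n = 16777216 and 48n^4 + 19n = 15925704, so 16777216 ≥ 15925704.
For the inductive step, assume it holds for an arbitrary j ≥ 24, so 2^j ≥ 48j^4 + 19j.
Then 2^(j + 1) = 2·(2^j) ≥ 2·(48j^4 + 19j).
Also, for j ≥ 24 we have 2·(48j^4 + 19j) ≥ 48(j+1)^4 + 19(j+1), since 2·(48j^4 + 19j) − (48(j+1)^4 + 19(j+1)) = 48j^4 - 192j^3 - 288j^2 - 173j - 67, which is nonnegative for all j ≥ 24.
Combining, 2^(j + 1) ≥ 48(j+1)^4 + 19(j+1).
Hence, by induction on n, the claim holds for every n ≥ 24.
Hence the smallest such n_0 is 24.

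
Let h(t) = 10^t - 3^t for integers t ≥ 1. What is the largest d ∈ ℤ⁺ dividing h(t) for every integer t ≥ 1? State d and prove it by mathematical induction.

d = 7

Computing the first values: h(1) = 7 and h(2) = 91; gcd(7, 91) = 7, so d ≤ 7.
We prove 7 | 10^t - 3^t for all t ≥ 1 by induction on t.
Base step (t = 1): h(1) = 7 = 7·(1), so 7 | h(1).
For the inductive step, assume it holds for an arbitrary i ≥ 1, i.e. 7 | h(i). Then
10^{i+1} − 3^{i+1} = 10·10^i − 3·3^i = 10·(10^i − 3^i) + (7)·3^i. The first term is divisible by 7 by the inductive hypothesis, and the second term (7)·3^i is divisible by 7 since 7 | 7. Hence 7 | h(i+1).
Hence, by induction on t, the claim holds for every t ≥ 1.
Therefore the largest such d is 7.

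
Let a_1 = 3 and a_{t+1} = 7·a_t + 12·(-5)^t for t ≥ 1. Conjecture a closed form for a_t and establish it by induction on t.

a_t = -(-5)^t - 2·7^(t - 1)

Computing the first terms: a_1 = 3, a_2 = -39, a_3 = 27. This suggests a_t = -(-5)^t - 2·7^(t - 1).
For the base case t = 1: the formula gives 3 = 3 = a_1.
For the inductive step, assume it holds for an arbitrary m ≥ 1, so a_m = -(-5)^m - 2·7^(m - 1).
Then a_{m+1} = 7·a_m + 12·(-5)^m = 7·(-(-5)^m - 2·7^(m - 1)) + 12·(-5)^m = -(-5)^(m + 1) - 2·7^m = -(-5)^(m+1) - 2·7^((m+1) - 1),
which is the claimed formula at t = m+1.
By induction, the statement is established for all t ≥ 1.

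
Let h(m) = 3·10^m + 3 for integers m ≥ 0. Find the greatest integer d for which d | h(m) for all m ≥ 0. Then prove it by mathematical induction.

d = 3

Computing the first values: h(0) = 6 and h(1) = 33; gcd(6, 33) = 3, so d ≤ 3.
We prove 3 | 3·10^m + 3 for all m ≥ 0 by induction on m.
Base case (m = 0): h(0) = 6 = 3·(2), so 3 | h(0).
For the inductive step, assume it holds for an arbitrary k ≥ 0, i.e. 3 | h(k). Then
h(k+1) = 3·10^(k+1) + 3 = 10·(3·10^k + 3) - 27 = 10·h(k) - 27. The first term is divisible by 3 by the inductive hypothesis, and -27 is divisible by 3. Hence 3 | h(k+1).
By induction, the statement is established for all m ≥ 0.
Therefore the largest such d is 3.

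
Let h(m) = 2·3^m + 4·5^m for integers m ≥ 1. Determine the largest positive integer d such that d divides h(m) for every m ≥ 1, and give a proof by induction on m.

Computing the first values: h(1) = 26 and h(2) = 118; gcd(26, 118) = 2, so d ≤ 2.
We prove 2 | 2·3^m + 4·5^m for all m ≥ 1 by induction on m.
When m = 1: h(1) = 26 = 2·(13), so 2 | h(1).
Suppose the result is true for m = p, i.e. 2 | h(p). Then
h(p+1) − 5·h(p) = (2·3^(p+1) + 4·5^(p+1)) − 5·(2·3^p + 4·5^p) = (2)·3^p·(3 − 5) = (-4)·3^p. Since 2 | h(p) by the inductive hypothesis, 2 | 5·h(p); and 2 | -4 since -4 = 2·-2. Therefore 2 | h(p+1).
By induction, the statement is established for all m ≥ 1.
Therefore the largest such d is 2.

d = 2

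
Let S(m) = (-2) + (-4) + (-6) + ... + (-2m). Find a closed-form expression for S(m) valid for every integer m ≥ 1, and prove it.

We claim S(m) = -m(m + 1) for all m ≥ 1.
Base case (m = 1): S(1) = -2, and the closed form gives -2. They agree.
Suppose the result is true for m = k, so S(k) = k(-k - 1).
Then S(k+1) = S(k) + (-2k - 2) = (k(-k - 1)) + (-2k - 2).
Simplifying, S(k+1) = -(k + 1)(k + 2) = -(k+1)((k+1) + 1),
which is the closed form with m = k+1.
This completes the induction.

S(m) = -m(m + 1)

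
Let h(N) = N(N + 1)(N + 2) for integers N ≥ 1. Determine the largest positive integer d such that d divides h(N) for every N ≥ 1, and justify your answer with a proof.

d = 6

Computing the first values: h(1) = 6 and h(2) = 24; gcd(6, 24) = 6, so d ≤ 6.
We prove 6 | N(N + 1)(N + 2) for all N ≥ 1 by induction on N.
Base case (N = 1): h(1) = 6 = 6·(1), so 6 | h(1).
Suppose the result is true for N = k, i.e. 6 | h(k). Then
h(k+1) − h(k) = (k+1)·(k+2)·(k+3) − k·(k+1)·(k+2) = (k+1)·(k+2)·[(k+3) − k] = 3·(k+1)·(k+2). The product of 2 consecutive integers is divisible by (2)! = 2, so h(k+1) − h(k) is divisible by 3·2 = 6. By the inductive hypothesis 6 | h(k), hence 6 | h(k+1).
By the principle of mathematical induction, the result holds for all N ≥ 1.
Therefore the largest such d is 6.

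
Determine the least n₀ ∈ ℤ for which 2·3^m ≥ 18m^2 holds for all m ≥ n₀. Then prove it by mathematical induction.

At m = 4: 162 < 288, so the inequality fails and n₀ ≥ 5. We prove 2·3^m ≥ 18m^2 for all m ≥ 5.
Base case (m = 5): 2·3^m = 486 and 18m^2 = 450, so 486 ≥ 450.
Suppose the result is true for m = i, so 2·3^i ≥ 18i^2.
Then 2·3^(i + 1) = 3·(2·3^i) ≥ 3·(18i^2).
Also, for i ≥ 5 we have 3·(18i^2) ≥ 18(i+1)^2, since 3 ≥ (1 + 1/i)^2 for all i ≥ 5.
Combining, 2·3^(i + 1) ≥ 18(i+1)^2.
By the principle of mathematical induction, the result holds for all m ≥ 5.
Hence the smallest such n₀ is 5.

n₀ = 5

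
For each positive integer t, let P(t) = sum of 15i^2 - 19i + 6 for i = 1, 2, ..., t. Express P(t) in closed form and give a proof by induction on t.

We claim P(t) = t(5t^2 - 2t - 1) for all t ≥ 1.
Base step (t = 1): P(1) = 2, and the closed form gives 2. They agree.
For the inductive step, assume it holds for an arbitrary i ≥ 1, so P(i) = i(5i^2 - 2i - 1).
Then P(i+1) = P(i) + (15i^2 + 11i + 2) = (i(5i^2 - 2i - 1)) + (15i^2 + 11i + 2).
Simplifying, P(i+1) = (i + 1)(5i^2 + 8i + 2) = (i+1)(5(i+1)^2 - 2(i+1) - 1),
which is the closed form with t = i+1.
By induction, the statement is established for all t ≥ 1.

P(t) = t(5t^2 - 2t - 1)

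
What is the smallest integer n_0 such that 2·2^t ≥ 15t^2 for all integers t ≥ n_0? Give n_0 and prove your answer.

At t = 9: 1024 < 1215, so the inequality fails and n_0 ≥ 10. We prove 2·2^t ≥ 15t^2 for all t ≥ 10.
Base case (t = 10): 2·2^t = 2048 and 15t^2 = 1500, so 2048 ≥ 1500.
For the inductive step, assume it holds for an arbitrary p ≥ 10, so 2·2^p ≥ 15p^2.
Then 2·2^(p + 1) = 2·(2·2^p) ≥ 2·(15p^2).
Also, for p ≥ 10 we have 2·(15p^2) ≥ 15(p+1)^2, since 2 ≥ (1 + 1/p)^2 for all p ≥ 10.
Combining, 2·2^(p + 1) ≥ 15(p+1)^2.
By the principle of mathematical induction, the result holds for all t ≥ 10.
Hence the smallest such n_0 is 10.

n_0 = 10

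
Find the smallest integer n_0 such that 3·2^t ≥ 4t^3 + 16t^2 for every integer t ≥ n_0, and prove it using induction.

n_0 = 12

At t = 11: 6144 < 7260, so the inequality fails and n_0 ≥ 12. We prove 3·2^t ≥ 4t^3 + 16t^2 for all t ≥ 12.
For the base case t = 12: 3·2^t = 12288 and 4t^3 + 16t^2 = 9216, so 12288 ≥ 9216.
Suppose the result is true for t = r, so 3·2^r ≥ 4r^3 + 16r^2.
Then 3·2^(r + 1) = 2·(3·2^r) ≥ 2·(4r^3 + 16r^2).
Also, for r ≥ 12 we have 2·(4r^3 + 16r^2) ≥ 4(r+1)^3 + 16(r+1)^2, since 2·(4r^3 + 16r^2) − (4(r+1)^3 + 16(r+1)^2) = 4r^3 + 4r^2 - 44r - 20, which is nonnegative for all r ≥ 12.
Combining, 3·2^(r + 1) ≥ 4(r+1)^3 + 16(r+1)^2.
By induction, the statement is established for all t ≥ 12.
Hence the smallest such n_0 is 12.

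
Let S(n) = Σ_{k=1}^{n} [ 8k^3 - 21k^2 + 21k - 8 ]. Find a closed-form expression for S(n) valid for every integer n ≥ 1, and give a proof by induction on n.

S(n) = n(n - 1)(2n^2 - n + 1)

We claim S(n) = n(n - 1)(2n^2 - n + 1) for all n ≥ 1.
When n = 1: S(1) = 0, and the closed form gives 0. They agree.
For the inductive step, assume it holds for an arbitrary k ≥ 1, so S(k) = k(2k^3 - 3k^2 + 2k - 1).
Then S(k+1) = S(k) + (k(8k^2 + 3k + 3)) = (k(2k^3 - 3k^2 + 2k - 1)) + (k(8k^2 + 3k + 3)).
Simplifying, S(k+1) = k(k + 1)(2k^2 + 3k + 2) = (k+1)((k+1) - 1)(2(k+1)^2 - (k+1) + 1),
which is the closed form with n = k+1.
By induction, the statement is established for all n ≥ 1.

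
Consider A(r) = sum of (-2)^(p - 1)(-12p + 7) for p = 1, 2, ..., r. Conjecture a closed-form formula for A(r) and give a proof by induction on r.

We claim A(r) = (-2)^r(4r - 1) + 1 for all r ≥ 1.
For the base case r = 1: A(1) = -5, and the closed form gives -5. They agree.
Inductive step: assume the claim holds for r = p, so A(p) = (-2)^p(4p - 1) + 1.
Then A(p+1) = A(p) + ((-2)^p(-12p - 5)) = ((-2)^p(4p - 1) + 1) + ((-2)^p(-12p - 5)).
Simplifying, A(p+1) = -8(-2)^p·p - 6(-2)^p + 1 = (-2)^(p+1)(4(p+1) - 1) + 1,
which is the closed form with r = p+1.
This completes the induction.

A(r) = (-2)^r(4r - 1) + 1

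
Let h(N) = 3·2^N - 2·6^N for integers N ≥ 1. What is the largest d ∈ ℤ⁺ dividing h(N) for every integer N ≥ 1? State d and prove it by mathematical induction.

Computing the first values: h(1) = -6 and h(2) = -60; gcd(-6, -60) = 6, so d ≤ 6.
We prove 6 | 3·2^N - 2·6^N for all N ≥ 1 by induction on N.
Base case (N = 1): h(1) = -6 = 6·(-1), so 6 | h(1).
For the inductive step, assume it holds for an arbitrary i ≥ 1, i.e. 6 | h(i). Then
h(i+1) − 6·h(i) = (3·2^(i+1) - 2·6^(i+1)) − 6·(3·2^i - 2·6^i) = (3)·2^i·(2 − 6) = (-12)·2^i. Since 6 | h(i) by the inductive hypothesis, 6 | 6·h(i); and 6 | -12 since -12 = 6·-2. Therefore 6 | h(i+1).
This completes the induction.
Therefore the largest such d is 6.

d = 6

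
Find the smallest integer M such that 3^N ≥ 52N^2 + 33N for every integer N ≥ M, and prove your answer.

M = 8

At N = 7: 2187 < 2779, so the inequality fails and M ≥ 8. We prove 3^N ≥ 52N^2 + 33N for all N ≥ 8.
For the base case N = 8: 3^N = 6561 and 52N^2 + 33N = 3592, so 6561 ≥ 3592.
Inductive step: suppose the statement holds for some j ≥ 8, so 3^j ≥ 52j^2 + 33j.
Then 3^(j + 1) = 3·(3^j) ≥ 3·(52j^2 + 33j).
Also, for j ≥ 8 we have 3·(52j^2 + 33j) ≥ 52(j+1)^2 + 33(j+1), since 3·(52j^2 + 33j) − (52(j+1)^2 + 33(j+1)) = 104j^2 - 38j - 85, which is nonnegative for all j ≥ 8.
Combining, 3^(j + 1) ≥ 52(j+1)^2 + 33(j+1).
Hence, by induction on N, the claim holds for every N ≥ 8.
Hence the smallest such M is 8.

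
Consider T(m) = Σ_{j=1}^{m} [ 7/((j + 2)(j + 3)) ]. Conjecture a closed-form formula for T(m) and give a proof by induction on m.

We claim T(m) = 7m/(3(m + 3)) for all m ≥ 1.
For the base case m = 1: T(1) = 7/12, and the closed form gives 7/12. They agree.
Suppose the result is true for m = j, so T(j) = 7j/(3(j + 3)).
Then T(j+1) = T(j) + (7/((j + 3)(j + 4))) = (7j/(3(j + 3))) + (7/((j + 3)(j + 4))).
Simplifying, T(j+1) = 7(j + 1)/(3(j + 4)) = 7(j+1)/(3((j+1) + 3)),
which is the closed form with m = j+1.
This completes the induction.

T(m) = 7m/(3(m + 3))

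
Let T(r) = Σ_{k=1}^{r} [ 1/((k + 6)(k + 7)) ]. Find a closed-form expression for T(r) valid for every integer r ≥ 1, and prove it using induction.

We claim T(r) = r/(7(r + 7)) for all r ≥ 1.
Base case (r = 1): T(1) = 1/56, and the closed form gives 1/56. They agree.
Inductive step: suppose the statement holds for some k ≥ 1, so T(k) = k/(7(k + 7)).
Then T(k+1) = T(k) + (1/((k + 7)(k + 8))) = (k/(7(k + 7))) + (1/((k + 7)(k + 8))).
Simplifying, T(k+1) = (k + 1)/(7(k + 8)) = (k+1)/(7((k+1) + 7)),
which is the closed form with r = k+1.
This completes the induction.

T(r) = r/(7(r + 7))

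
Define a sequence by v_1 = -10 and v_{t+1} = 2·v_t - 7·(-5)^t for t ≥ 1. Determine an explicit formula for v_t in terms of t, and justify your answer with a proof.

Computing the first terms: v_1 = -10, v_2 = 15, v_3 = -145. This suggests v_t = (-5)^t - 5·2^(t - 1).
Base step (t = 1): the formula gives -10 = -10 = v_1.
Suppose the result is true for t = k, so v_k = (-5)^k - 5·2^(k - 1).
Then v_{k+1} = 2·v_k - 7·(-5)^k = 2·((-5)^k - 5·2^(k - 1)) - 7·(-5)^k = (-5)^(k + 1) - 5·2^k = (-5)^(k+1) - 5·2^((k+1) - 1),
which is the claimed formula at t = k+1.
Hence, by induction on t, the claim holds for every t ≥ 1.

v_t = (-5)^t - 5·2^(t - 1)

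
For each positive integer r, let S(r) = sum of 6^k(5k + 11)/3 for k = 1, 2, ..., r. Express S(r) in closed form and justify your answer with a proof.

We claim S(r) = 2·6^r(r + 2) - 4 for all r ≥ 1.
When r = 1: S(1) = 32, and the closed form gives 32. They agree.
Inductive step: suppose the statement holds for some k ≥ 1, so S(k) = 2·6^k(k + 2) - 4.
Then S(k+1) = S(k) + (6^k(10k + 32)) = (2·6^k(k + 2) - 4) + (6^k(10k + 32)).
Simplifying, S(k+1) = 12·6^k·k + 36·6^k - 4 = 2·6^(k+1)((k+1) + 2) - 4,
which is the closed form with r = k+1.
This completes the induction.

S(r) = 2·6^r(r + 2) - 4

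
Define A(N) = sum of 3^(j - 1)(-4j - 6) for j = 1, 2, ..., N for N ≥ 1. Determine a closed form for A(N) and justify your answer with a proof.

A(N) = -2·3^N(N + 1) + 2

We claim A(N) = -2·3^N(N + 1) + 2 for all N ≥ 1.
Base step (N = 1): A(1) = -10, and the closed form gives -10. They agree.
Suppose the result is true for N = j, so A(j) = -2·3^j(j + 1) + 2.
Then A(j+1) = A(j) + (3^j(-4j - 10)) = (-2·3^j(j + 1) + 2) + (3^j(-4j - 10)).
Simplifying, A(j+1) = -6·3^j·j - 12·3^j + 2 = -2·3^(j+1)((j+1) + 1) + 2,
which is the closed form with N = j+1.
Hence, by induction on N, the claim holds for every N ≥ 1.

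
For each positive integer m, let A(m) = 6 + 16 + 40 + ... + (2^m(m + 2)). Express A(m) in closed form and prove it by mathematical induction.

We claim A(m) = 2·2^m(m + 1) - 2 for all m ≥ 1.
Base step (m = 1): A(1) = 6, and the closed form gives 6. They agree.
For the inductive step, assume it holds for an arbitrary k ≥ 1, so A(k) = 2·2^k(k + 1) - 2.
Then A(k+1) = A(k) + (2^(k + 1)(k + 3)) = (2·2^k(k + 1) - 2) + (2^(k + 1)(k + 3)).
Simplifying, A(k+1) = 4·2^k·k + 8·2^k - 2 = 2·2^(k+1)((k+1) + 1) - 2,
which is the closed form with m = k+1.
Hence, by induction on m, the claim holds for every m ≥ 1.

A(m) = 2·2^m(m + 1) - 2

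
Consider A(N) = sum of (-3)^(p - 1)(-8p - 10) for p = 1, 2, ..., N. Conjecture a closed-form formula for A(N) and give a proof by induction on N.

A(N) = (-3)^N(2N + 3) - 3

We claim A(N) = (-3)^N(2N + 3) - 3 for all N ≥ 1.
When N = 1: A(1) = -18, and the closed form gives -18. They agree.
Inductive step: suppose the statement holds for some p ≥ 1, so A(p) = (-3)^p(2p + 3) - 3.
Then A(p+1) = A(p) + ((-3)^p(-8p - 18)) = ((-3)^p(2p + 3) - 3) + ((-3)^p(-8p - 18)).
Simplifying, A(p+1) = -6(-3)^p·p - 15(-3)^p - 3 = (-3)^(p+1)(2(p+1) + 3) - 3,
which is the closed form with N = p+1.
This completes the induction.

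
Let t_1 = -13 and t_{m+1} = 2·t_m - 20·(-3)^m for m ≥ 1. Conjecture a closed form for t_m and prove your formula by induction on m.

t_m = 4(-3)^m - 2^(m - 1)

Computing the first terms: t_1 = -13, t_2 = 34, t_3 = -112. This suggests t_m = 4(-3)^m - 2^(m - 1).
Base case (m = 1): the formula gives -13 = -13 = t_1.
Suppose the result is true for m = p, so t_p = 4(-3)^p - 2^(p - 1).
Then t_{p+1} = 2·t_p - 20·(-3)^p = 2·(4(-3)^p - 2^(p - 1)) - 20·(-3)^p = 4(-3)^(p + 1) - 2^p = 4(-3)^(p+1) - 2^((p+1) - 1),
which is the claimed formula at m = p+1.
By the principle of mathematical induction, the result holds for all m ≥ 1.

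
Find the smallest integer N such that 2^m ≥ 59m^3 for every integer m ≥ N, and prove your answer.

N = 19

At m = 18: 262144 < 344088, so the inequality fails and N ≥ 19. We prove 2^m ≥ 59m^3 for all m ≥ 19.
Base case (m = 19): 2^m = 524288 and 59m^3 = 404681, so 524288 ≥ 404681.
Inductive step: assume the claim holds for m = i, so 2^i ≥ 59i^3.
Then 2^(i + 1) = 2·(2^i) ≥ 2·(59i^3).
Also, for i ≥ 19 we have 2·(59i^3) ≥ 59(i+1)^3, since 2 ≥ (1 + 1/i)^3 for all i ≥ 19.
Combining, 2^(i + 1) ≥ 59(i+1)^3.
Hence, by induction on m, the claim holds for every m ≥ 19.
Hence the smallest such N is 19.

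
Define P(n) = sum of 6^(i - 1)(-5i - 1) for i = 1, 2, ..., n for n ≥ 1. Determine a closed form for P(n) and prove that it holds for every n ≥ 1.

We claim P(n) = -6^n·n for all n ≥ 1.
Base case (n = 1): P(1) = -6, and the closed form gives -6. They agree.
Inductive step: assume the claim holds for n = i, so P(i) = -6^i·i.
Then P(i+1) = P(i) + (6^i(-5i - 6)) = (-6^i·i) + (6^i(-5i - 6)).
Simplifying, P(i+1) = 6^(i + 1)(-i - 1) = -6^(i+1)·(i+1),
which is the closed form with n = i+1.
This completes the induction.

P(n) = -6^n·n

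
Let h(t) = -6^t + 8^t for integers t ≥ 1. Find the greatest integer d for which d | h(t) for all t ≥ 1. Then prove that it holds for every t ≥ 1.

Computing the first values: h(1) = 2 and h(2) = 28; gcd(2, 28) = 2, so d ≤ 2.
We prove 2 | -6^t + 8^t for all t ≥ 1 by induction on t.
For the base case t = 1: h(1) = 2 = 2·(1), so 2 | h(1).
Inductive step: assume the claim holds for t = i, i.e. 2 | h(i). Then
8^{i+1} − 6^{i+1} = 8·8^i − 6·6^i = 8·(8^i − 6^i) + (2)·6^i. The first term is divisible by 2 by the inductive hypothesis, and the second term (2)·6^i is divisible by 2 since 2 | 2. Hence 2 | h(i+1).
Hence, by induction on t, the claim holds for every t ≥ 1.
Therefore the largest such d is 2.

d = 2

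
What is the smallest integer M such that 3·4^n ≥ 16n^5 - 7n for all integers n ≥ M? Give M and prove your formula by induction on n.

M = 10

At n = 9: 786432 < 944721, so the inequality fails and M ≥ 10. We prove 3·4^n ≥ 16n^5 - 7n for all n ≥ 10.
Base step (n = 10): 3·4^n = 3145728 and 16n^5 - 7n = 1599930, so 3145728 ≥ 1599930.
Inductive step: assume the claim holds for n = i, so 3·4^i ≥ 16i^5 - 7i.
Then 3·4^(i + 1) = 4·(3·4^i) ≥ 4·(16i^5 - 7i).
Also, for i ≥ 10 we have 4·(16i^5 - 7i) ≥ 16(i+1)^5 - 7(i+1), since 4·(16i^5 - 7i) − (16(i+1)^5 - 7(i+1)) = 48i^5 - 80i^4 - 160i^3 - 160i^2 - 101i - 9, which is nonnegative for all i ≥ 10.
Combining, 3·4^(i + 1) ≥ 16(i+1)^5 - 7(i+1).
By induction, the statement is established for all n ≥ 10.
Hence the smallest such M is 10.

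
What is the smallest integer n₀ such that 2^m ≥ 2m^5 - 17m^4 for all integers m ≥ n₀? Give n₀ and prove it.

At m = 22: 4194304 < 6324912, so the inequality fails and n₀ ≥ 23. We prove 2^m ≥ 2m^5 - 17m^4 for all m ≥ 23.
Base case (m = 23): 2^m = 8388608 and 2m^5 - 17m^4 = 8115389, so 8388608 ≥ 8115389.
Inductive step: suppose the statement holds for some p ≥ 23, so 2^p ≥ 2p^5 - 17p^4.
Then 2^(p + 1) = 2·(2^p) ≥ 2·(2p^5 - 17p^4).
Also, for p ≥ 23 we have 2·(2p^5 - 17p^4) ≥ 2(p+1)^5 - 17(p+1)^4, since 2·(2p^5 - 17p^4) − (2(p+1)^5 - 17(p+1)^4) = 2p^5 - 27p^4 + 48p^3 + 82p^2 + 58p + 15, which is nonnegative for all p ≥ 23.
Combining, 2^(p + 1) ≥ 2(p+1)^5 - 17(p+1)^4.
This completes the induction.
Hence the smallest such n₀ is 23.

n₀ = 23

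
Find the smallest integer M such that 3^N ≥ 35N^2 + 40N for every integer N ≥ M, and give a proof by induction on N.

M = 7

At N = 6: 729 < 1500, so the inequality fails and M ≥ 7. We prove 3^N ≥ 35N^2 + 40N for all N ≥ 7.
Base step (N = 7): 3^N = 2187 and 35N^2 + 40N = 1995, so 2187 ≥ 1995.
Suppose the result is true for N = j, so 3^j ≥ 35j^2 + 40j.
Then 3^(j + 1) = 3·(3^j) ≥ 3·(35j^2 + 40j).
Also, for j ≥ 7 we have 3·(35j^2 + 40j) ≥ 35(j+1)^2 + 40(j+1), since 3·(35j^2 + 40j) − (35(j+1)^2 + 40(j+1)) = 70j^2 + 10j - 75, which is nonnegative for all j ≥ 7.
Combining, 3^(j + 1) ≥ 35(j+1)^2 + 40(j+1).
This completes the induction.
Hence the smallest such M is 7.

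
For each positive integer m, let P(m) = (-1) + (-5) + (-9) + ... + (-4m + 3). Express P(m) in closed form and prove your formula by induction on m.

We claim P(m) = -m(2m - 1) for all m ≥ 1.
Base case (m = 1): P(1) = -1, and the closed form gives -1. They agree.
Suppose the result is true for m = r, so P(r) = r(-2r + 1).
Then P(r+1) = P(r) + (-4r - 1) = (r(-2r + 1)) + (-4r - 1).
Simplifying, P(r+1) = -(r + 1)(2r + 1) = -(r+1)(2(r+1) - 1),
which is the closed form with m = r+1.
This completes the induction.

P(m) = -m(2m - 1)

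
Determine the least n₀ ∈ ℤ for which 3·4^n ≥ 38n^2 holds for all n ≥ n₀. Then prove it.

At n = 3: 192 < 342, so the inequality fails and n₀ ≥ 4. We prove 3·4^n ≥ 38n^2 for all n ≥ 4.
For the base case n = 4: 3·4^n = 768 and 38n^2 = 608, so 768 ≥ 608.
Inductive step: assume the claim holds for n = p, so 3·4^p ≥ 38p^2.
Then 3·4^(p + 1) = 4·(3·4^p) ≥ 4·(38p^2).
Also, for p ≥ 4 we have 4·(38p^2) ≥ 38(p+1)^2, since 4 ≥ (1 + 1/p)^2 for all p ≥ 4.
Combining, 3·4^(p + 1) ≥ 38(p+1)^2.
By the principle of mathematical induction, the result holds for all n ≥ 4.
Hence the smallest such n₀ is 4.

n₀ = 4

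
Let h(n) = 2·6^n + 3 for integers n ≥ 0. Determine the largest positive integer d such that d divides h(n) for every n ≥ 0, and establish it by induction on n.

Computing the first values: h(0) = 5 and h(1) = 15; gcd(5, 15) = 5, so d ≤ 5.
We prove 5 | 2·6^n + 3 for all n ≥ 0 by induction on n.
Base step (n = 0): h(0) = 5 = 5·(1), so 5 | h(0).
Inductive step: suppose the statement holds for some m ≥ 0, i.e. 5 | h(m). Then
h(m+1) = 2·6^(m+1) + 3 = 6·(2·6^m + 3) - 15 = 6·h(m) - 15. The first term is divisible by 5 by the inductive hypothesis, and -15 is divisible by 5. Hence 5 | h(m+1).
This completes the induction.
Therefore the largest such d is 5.

d = 5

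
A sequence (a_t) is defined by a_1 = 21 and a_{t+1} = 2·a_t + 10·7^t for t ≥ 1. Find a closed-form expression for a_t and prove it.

Computing the first terms: a_1 = 21, a_2 = 112, a_3 = 714. This suggests a_t = 7·2^(t - 1) + 2·7^t.
Base step (t = 1): the formula gives 21 = 21 = a_1.
Inductive step: suppose the statement holds for some p ≥ 1, so a_p = 7·2^(p - 1) + 2·7^p.
Then a_{p+1} = 2·a_p + 10·7^p = 2·(7·2^(p - 1) + 2·7^p) + 10·7^p = 7·2^p + 2·7^(p + 1) = 7·2^((p+1) - 1) + 2·7^(p+1),
which is the claimed formula at t = p+1.
This completes the induction.

a_t = 7·2^(t - 1) + 2·7^t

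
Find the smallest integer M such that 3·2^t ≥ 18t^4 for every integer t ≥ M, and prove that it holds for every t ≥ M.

M = 20

At t = 19: 1572864 < 2345778, so the inequality fails and M ≥ 20. We prove 3·2^t ≥ 18t^4 for all t ≥ 20.
For the base case t = 20: 3·2^t = 3145728 and 18t^4 = 2880000, so 3145728 ≥ 2880000.
Inductive step: assume the claim holds for t = m, so 3·2^m ≥ 18m^4.
Then 3·2^(m + 1) = 2·(3·2^m) ≥ 2·(18m^4).
Also, for m ≥ 20 we have 2·(18m^4) ≥ 18(m+1)^4, since 2 ≥ (1 + 1/m)^4 for all m ≥ 20.
Combining, 3·2^(m + 1) ≥ 18(m+1)^4.
By the principle of mathematical induction, the result holds for all t ≥ 20.
Hence the smallest such M is 20.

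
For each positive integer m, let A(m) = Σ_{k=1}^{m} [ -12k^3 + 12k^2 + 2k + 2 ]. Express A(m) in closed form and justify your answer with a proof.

A(m) = -m(3m^3 + 2m^2 - 4m - 5)

We claim A(m) = -m(3m^3 + 2m^2 - 4m - 5) for all m ≥ 1.
For the base case m = 1: A(1) = 4, and the closed form gives 4. They agree.
Inductive step: suppose the statement holds for some k ≥ 1, so A(k) = k(-3k^3 - 2k^2 + 4k + 5).
Then A(k+1) = A(k) + (-12k^3 - 24k^2 - 10k + 4) = (k(-3k^3 - 2k^2 + 4k + 5)) + (-12k^3 - 24k^2 - 10k + 4).
Simplifying, A(k+1) = -(k + 1)(3k^3 + 11k^2 + 9k - 4) = -(k+1)(3(k+1)^3 + 2(k+1)^2 - 4(k+1) - 5),
which is the closed form with m = k+1.
By the principle of mathematical induction, the result holds for all m ≥ 1.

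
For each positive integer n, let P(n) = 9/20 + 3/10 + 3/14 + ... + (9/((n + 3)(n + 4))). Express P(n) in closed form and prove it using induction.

P(n) = 9n/(4(n + 4))

We claim P(n) = 9n/(4(n + 4)) for all n ≥ 1.
Base case (n = 1): P(1) = 9/20, and the closed form gives 9/20. They agree.
Inductive step: suppose the statement holds for some r ≥ 1, so P(r) = 9r/(4(r + 4)).
Then P(r+1) = P(r) + (9/((r + 4)(r + 5))) = (9r/(4(r + 4))) + (9/((r + 4)(r + 5))).
Simplifying, P(r+1) = 9(r + 1)/(4(r + 5)) = 9(r+1)/(4((r+1) + 4)),
which is the closed form with n = r+1.
This completes the induction.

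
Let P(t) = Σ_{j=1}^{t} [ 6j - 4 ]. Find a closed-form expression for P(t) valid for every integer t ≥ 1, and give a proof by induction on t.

We claim P(t) = t(3t - 1) for all t ≥ 1.
Base case (t = 1): P(1) = 2, and the closed form gives 2. They agree.
For the inductive step, assume it holds for an arbitrary j ≥ 1, so P(j) = j(3j - 1).
Then P(j+1) = P(j) + (6j + 2) = (j(3j - 1)) + (6j + 2).
Simplifying, P(j+1) = (j + 1)(3j + 2) = (j+1)(3(j+1) - 1),
which is the closed form with t = j+1.
By induction, the statement is established for all t ≥ 1.

P(t) = t(3t - 1)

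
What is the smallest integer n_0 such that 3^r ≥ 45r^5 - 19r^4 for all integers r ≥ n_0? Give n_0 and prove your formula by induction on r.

At r = 16: 43046721 < 45940736, so the inequality fails and n_0 ≥ 17. We prove 3^r ≥ 45r^5 - 19r^4 for all r ≥ 17.
Base case (r = 17): 3^r = 129140163 and 45r^5 - 19r^4 = 62306666, so 129140163 ≥ 62306666.
Suppose the result is true for r = k, so 3^k ≥ 45k^5 - 19k^4.
Then 3^(k + 1) = 3·(3^k) ≥ 3·(45k^5 - 19k^4).
Also, for k ≥ 17 we have 3·(45k^5 - 19k^4) ≥ 45(k+1)^5 - 19(k+1)^4, since 3·(45k^5 - 19k^4) − (45(k+1)^5 - 19(k+1)^4) = 90k^5 - 263k^4 - 374k^3 - 336k^2 - 149k - 26, which is nonnegative for all k ≥ 17.
Combining, 3^(k + 1) ≥ 45(k+1)^5 - 19(k+1)^4.
By induction, the statement is established for all r ≥ 17.
Hence the smallest such n_0 is 17.

n_0 = 17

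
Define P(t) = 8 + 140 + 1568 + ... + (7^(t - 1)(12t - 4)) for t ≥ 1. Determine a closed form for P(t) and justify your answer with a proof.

We claim P(t) = 7^t(2t - 1) + 1 for all t ≥ 1.
When t = 1: P(1) = 8, and the closed form gives 8. They agree.
Inductive step: assume the claim holds for t = m, so P(m) = 7^m(2m - 1) + 1.
Then P(m+1) = P(m) + (7^m(12m + 8)) = (7^m(2m - 1) + 1) + (7^m(12m + 8)).
Simplifying, P(m+1) = 14·7^m·m + 7·7^m + 1 = 7^(m+1)(2(m+1) - 1) + 1,
which is the closed form with t = m+1.
Hence, by induction on t, the claim holds for every t ≥ 1.

P(t) = 7^t(2t - 1) + 1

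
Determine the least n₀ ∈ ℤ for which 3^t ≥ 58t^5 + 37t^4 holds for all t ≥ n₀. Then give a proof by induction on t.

At t = 16: 43046721 < 63242240, so the inequality fails and n₀ ≥ 17. We prove 3^t ≥ 58t^5 + 37t^4 for all t ≥ 17.
When t = 17: 3^t = 129140163 and 58t^5 + 37t^4 = 85441983, so 129140163 ≥ 85441983.
Suppose the result is true for t = j, so 3^j ≥ 58j^5 + 37j^4.
Then 3^(j + 1) = 3·(3^j) ≥ 3·(58j^5 + 37j^4).
Also, for j ≥ 17 we have 3·(58j^5 + 37j^4) ≥ 58(j+1)^5 + 37(j+1)^4, since 3·(58j^5 + 37j^4) − (58(j+1)^5 + 37(j+1)^4) = 116j^5 - 216j^4 - 728j^3 - 802j^2 - 438j - 95, which is nonnegative for all j ≥ 17.
Combining, 3^(j + 1) ≥ 58(j+1)^5 + 37(j+1)^4.
This completes the induction.
Hence the smallest such n₀ is 17.

n₀ = 17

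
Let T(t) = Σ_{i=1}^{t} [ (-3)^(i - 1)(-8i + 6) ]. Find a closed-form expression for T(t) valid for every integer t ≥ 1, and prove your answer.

We claim T(t) = (-3)^t(2t - 1) + 1 for all t ≥ 1.
When t = 1: T(1) = -2, and the closed form gives -2. They agree.
Inductive step: assume the claim holds for t = i, so T(i) = (-3)^i(2i - 1) + 1.
Then T(i+1) = T(i) + ((-3)^i(-8i - 2)) = ((-3)^i(2i - 1) + 1) + ((-3)^i(-8i - 2)).
Simplifying, T(i+1) = -6(-3)^i·i - 3(-3)^i + 1 = (-3)^(i+1)(2(i+1) - 1) + 1,
which is the closed form with t = i+1.
Hence, by induction on t, the claim holds for every t ≥ 1.

T(t) = (-3)^t(2t - 1) + 1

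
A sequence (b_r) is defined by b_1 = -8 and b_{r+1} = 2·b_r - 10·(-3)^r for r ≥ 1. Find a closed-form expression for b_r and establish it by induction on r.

Computing the first terms: b_1 = -8, b_2 = 14, b_3 = -62. This suggests b_r = 2(-3)^r - 2^r.
When r = 1: the formula gives -8 = -8 = b_1.
Suppose the result is true for r = m, so b_m = 2(-3)^m - 2^m.
Then b_{m+1} = 2·b_m - 10·(-3)^m = 2·(2(-3)^m - 2^m) - 10·(-3)^m = 2(-3)^(m + 1) - 2^(m + 1),
which is the claimed formula at r = m+1.
By induction, the statement is established for all r ≥ 1.

b_r = 2(-3)^r - 2^r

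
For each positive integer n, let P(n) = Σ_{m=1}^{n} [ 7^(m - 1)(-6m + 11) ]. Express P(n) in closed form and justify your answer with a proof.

P(n) = 7^n(-n + 2) - 2

We claim P(n) = 7^n(-n + 2) - 2 for all n ≥ 1.
Base step (n = 1): P(1) = 5, and the closed form gives 5. They agree.
For the inductive step, assume it holds for an arbitrary m ≥ 1, so P(m) = 7^m(-m + 2) - 2.
Then P(m+1) = P(m) + (7^m(-6m + 5)) = (7^m(-m + 2) - 2) + (7^m(-6m + 5)).
Simplifying, P(m+1) = -7^(m + 1)m + 7^(m + 1) - 2 = 7^(m+1)(-(m+1) + 2) - 2,
which is the closed form with n = m+1.
By the principle of mathematical induction, the result holds for all n ≥ 1.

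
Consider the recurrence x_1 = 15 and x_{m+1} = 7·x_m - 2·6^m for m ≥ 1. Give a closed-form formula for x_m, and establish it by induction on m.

x_m = 2·6^m + 3·7^(m - 1)

Computing the first terms: x_1 = 15, x_2 = 93, x_3 = 579. This suggests x_m = 2·6^m + 3·7^(m - 1).
When m = 1: the formula gives 15 = 15 = x_1.
For the inductive step, assume it holds for an arbitrary r ≥ 1, so x_r = 2·6^r + 3·7^(r - 1).
Then x_{r+1} = 7·x_r - 2·6^r = 7·(2·6^r + 3·7^(r - 1)) - 2·6^r = 2·6^(r + 1) + 3·7^r = 2·6^(r+1) + 3·7^((r+1) - 1),
which is the claimed formula at m = r+1.
By the principle of mathematical induction, the result holds for all m ≥ 1.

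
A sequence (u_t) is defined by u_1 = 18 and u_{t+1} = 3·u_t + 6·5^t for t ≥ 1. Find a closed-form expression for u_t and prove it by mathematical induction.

u_t = 3^t + 3·5^t

Computing the first terms: u_1 = 18, u_2 = 84, u_3 = 402. This suggests u_t = 3^t + 3·5^t.
For the base case t = 1: the formula gives 18 = 18 = u_1.
Inductive step: assume the claim holds for t = p, so u_p = 3^p + 3·5^p.
Then u_{p+1} = 3·u_p + 6·5^p = 3·(3^p + 3·5^p) + 6·5^p = 3^(p + 1) + 3·5^(p + 1),
which is the claimed formula at t = p+1.
This completes the induction.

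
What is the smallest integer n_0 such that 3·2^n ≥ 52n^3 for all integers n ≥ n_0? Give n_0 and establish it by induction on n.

At n = 16: 196608 < 212992, so the inequality fails and n_0 ≥ 17. We prove 3·2^n ≥ 52n^3 for all n ≥ 17.
For the base case n = 17: 3·2^n = 393216 and 52n^3 = 255476, so 393216 ≥ 255476.
For the inductive step, assume it holds for an arbitrary m ≥ 17, so 3·2^m ≥ 52m^3.
Then 3·2^(m + 1) = 2·(3·2^m) ≥ 2·(52m^3).
Also, for m ≥ 17 we have 2·(52m^3) ≥ 52(m+1)^3, since 2 ≥ (1 + 1/m)^3 for all m ≥ 17.
Combining, 3·2^(m + 1) ≥ 52(m+1)^3.
This completes the induction.
Hence the smallest such n_0 is 17.

n_0 = 17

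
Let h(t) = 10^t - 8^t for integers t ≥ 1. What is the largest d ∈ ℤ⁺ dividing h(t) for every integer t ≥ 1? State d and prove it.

d = 2

Computing the first values: h(1) = 2 and h(2) = 36; gcd(2, 36) = 2, so d ≤ 2.
We prove 2 | 10^t - 8^t for all t ≥ 1 by induction on t.
Base case (t = 1): h(1) = 2 = 2·(1), so 2 | h(1).
For the inductive step, assume it holds for an arbitrary k ≥ 1, i.e. 2 | h(k). Then
10^{k+1} − 8^{k+1} = 10·10^k − 8·8^k = 10·(10^k − 8^k) + (2)·8^k. The first term is divisible by 2 by the inductive hypothesis, and the second term (2)·8^k is divisible by 2 since 2 | 2. Hence 2 | h(k+1).
By induction, the statement is established for all t ≥ 1.
Therefore the largest such d is 2.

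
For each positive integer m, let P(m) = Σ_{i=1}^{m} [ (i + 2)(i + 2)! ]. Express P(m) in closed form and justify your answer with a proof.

We claim P(m) = (m + 3)! - 6 for all m ≥ 1.
Base case (m = 1): P(1) = 18, and the closed form gives 18. They agree.
Suppose the result is true for m = i, so P(i) = (i + 3)! - 6.
Then P(i+1) = P(i) + ((i + 3)(i + 3)!) = ((i + 3)! - 6) + ((i + 3)(i + 3)!).
Simplifying, P(i+1) = ((i+1) + 3)! - 6,
which is the closed form with m = i+1.
By induction, the statement is established for all m ≥ 1.

P(m) = (m + 3)! - 6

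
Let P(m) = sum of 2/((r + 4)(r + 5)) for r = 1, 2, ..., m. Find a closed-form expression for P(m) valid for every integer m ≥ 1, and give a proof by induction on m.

P(m) = 2m/(5(m + 5))

We claim P(m) = 2m/(5(m + 5)) for all m ≥ 1.
Base step (m = 1): P(1) = 1/15, and the closed form gives 1/15. They agree.
Suppose the result is true for m = r, so P(r) = 2r/(5(r + 5)).
Then P(r+1) = P(r) + (2/((r + 5)(r + 6))) = (2r/(5(r + 5))) + (2/((r + 5)(r + 6))).
Simplifying, P(r+1) = 2(r + 1)/(5(r + 6)) = 2(r+1)/(5((r+1) + 5)),
which is the closed form with m = r+1.
By induction, the statement is established for all m ≥ 1.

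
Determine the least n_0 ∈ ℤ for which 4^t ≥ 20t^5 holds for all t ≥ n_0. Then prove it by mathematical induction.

n_0 = 11

At t = 10: 1048576 < 2000000, so the inequality fails and n_0 ≥ 11. We prove 4^t ≥ 20t^5 for all t ≥ 11.
Base case (t = 11): 4^t = 4194304 and 20t^5 = 3221020, so 4194304 ≥ 3221020.
Inductive step: assume the claim holds for t = m, so 4^m ≥ 20m^5.
Then 4^(m + 1) = 4·(4^m) ≥ 4·(20m^5).
Also, for m ≥ 11 we have 4·(20m^5) ≥ 20(m+1)^5, since 4 ≥ (1 + 1/m)^5 for all m ≥ 11.
Combining, 4^(m + 1) ≥ 20(m+1)^5.
By the principle of mathematical induction, the result holds for all t ≥ 11.
Hence the smallest such n_0 is 11.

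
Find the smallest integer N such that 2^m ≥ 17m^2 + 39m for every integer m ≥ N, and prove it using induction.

At m = 11: 2048 < 2486, so the inequality fails and N ≥ 12. We prove 2^m ≥ 17m^2 + 39m for all m ≥ 12.
Base case (m = 12): 2^m = 4096 and 17m^2 + 39m = 2916, so 4096 ≥ 2916.
Inductive step: suppose the statement holds for some r ≥ 12, so 2^r ≥ 17r^2 + 39r.
Then 2^(r + 1) = 2·(2^r) ≥ 2·(17r^2 + 39r).
Also, for r ≥ 12 we have 2·(17r^2 + 39r) ≥ 17(r+1)^2 + 39(r+1), since 2·(17r^2 + 39r) − (17(r+1)^2 + 39(r+1)) = 17r^2 + 5r - 56, which is nonnegative for all r ≥ 12.
Combining, 2^(r + 1) ≥ 17(r+1)^2 + 39(r+1).
By induction, the statement is established for all m ≥ 12.
Hence the smallest such N is 12.

N = 12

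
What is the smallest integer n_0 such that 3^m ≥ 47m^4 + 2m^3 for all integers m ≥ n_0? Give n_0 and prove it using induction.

n_0 = 13

At m = 12: 531441 < 978048, so the inequality fails and n_0 ≥ 13. We prove 3^m ≥ 47m^4 + 2m^3 for all m ≥ 13.
Base step (m = 13): 3^m = 1594323 and 47m^4 + 2m^3 = 1346761, so 1594323 ≥ 1346761.
For the inductive step, assume it holds for an arbitrary i ≥ 13, so 3^i ≥ 47i^4 + 2i^3.
Then 3^(i + 1) = 3·(3^i) ≥ 3·(47i^4 + 2i^3).
Also, for i ≥ 13 we have 3·(47i^4 + 2i^3) ≥ 47(i+1)^4 + 2(i+1)^3, since 3·(47i^4 + 2i^3) − (47(i+1)^4 + 2(i+1)^3) = 94i^4 - 184i^3 - 288i^2 - 194i - 49, which is nonnegative for all i ≥ 13.
Combining, 3^(i + 1) ≥ 47(i+1)^4 + 2(i+1)^3.
This completes the induction.
Hence the smallest such n_0 is 13.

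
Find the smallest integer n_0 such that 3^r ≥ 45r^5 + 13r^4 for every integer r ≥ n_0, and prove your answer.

n_0 = 17

At r = 16: 43046721 < 48037888, so the inequality fails and n_0 ≥ 17. We prove 3^r ≥ 45r^5 + 13r^4 for all r ≥ 17.
For the base case r = 17: 3^r = 129140163 and 45r^5 + 13r^4 = 64979338, so 129140163 ≥ 64979338.
Inductive step: suppose the statement holds for some m ≥ 17, so 3^m ≥ 45m^5 + 13m^4.
Then 3^(m + 1) = 3·(3^m) ≥ 3·(45m^5 + 13m^4).
Also, for m ≥ 17 we have 3·(45m^5 + 13m^4) ≥ 45(m+1)^5 + 13(m+1)^4, since 3·(45m^5 + 13m^4) − (45(m+1)^5 + 13(m+1)^4) = 90m^5 - 199m^4 - 502m^3 - 528m^2 - 277m - 58, which is nonnegative for all m ≥ 17.
Combining, 3^(m + 1) ≥ 45(m+1)^5 + 13(m+1)^4.
This completes the induction.
Hence the smallest such n_0 is 17.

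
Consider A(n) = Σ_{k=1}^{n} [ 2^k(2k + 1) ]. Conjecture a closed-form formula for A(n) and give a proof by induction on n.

We claim A(n) = 2·2^n(2n - 1) + 2 for all n ≥ 1.
When n = 1: A(1) = 6, and the closed form gives 6. They agree.
Suppose the result is true for n = k, so A(k) = 2·2^k(2k - 1) + 2.
Then A(k+1) = A(k) + (2^(k + 1)(2k + 3)) = (2·2^k(2k - 1) + 2) + (2^(k + 1)(2k + 3)).
Simplifying, A(k+1) = 8·2^k·k + 4·2^k + 2 = 2·2^(k+1)(2(k+1) - 1) + 2,
which is the closed form with n = k+1.
By the principle of mathematical induction, the result holds for all n ≥ 1.

A(n) = 2·2^n(2n - 1) + 2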